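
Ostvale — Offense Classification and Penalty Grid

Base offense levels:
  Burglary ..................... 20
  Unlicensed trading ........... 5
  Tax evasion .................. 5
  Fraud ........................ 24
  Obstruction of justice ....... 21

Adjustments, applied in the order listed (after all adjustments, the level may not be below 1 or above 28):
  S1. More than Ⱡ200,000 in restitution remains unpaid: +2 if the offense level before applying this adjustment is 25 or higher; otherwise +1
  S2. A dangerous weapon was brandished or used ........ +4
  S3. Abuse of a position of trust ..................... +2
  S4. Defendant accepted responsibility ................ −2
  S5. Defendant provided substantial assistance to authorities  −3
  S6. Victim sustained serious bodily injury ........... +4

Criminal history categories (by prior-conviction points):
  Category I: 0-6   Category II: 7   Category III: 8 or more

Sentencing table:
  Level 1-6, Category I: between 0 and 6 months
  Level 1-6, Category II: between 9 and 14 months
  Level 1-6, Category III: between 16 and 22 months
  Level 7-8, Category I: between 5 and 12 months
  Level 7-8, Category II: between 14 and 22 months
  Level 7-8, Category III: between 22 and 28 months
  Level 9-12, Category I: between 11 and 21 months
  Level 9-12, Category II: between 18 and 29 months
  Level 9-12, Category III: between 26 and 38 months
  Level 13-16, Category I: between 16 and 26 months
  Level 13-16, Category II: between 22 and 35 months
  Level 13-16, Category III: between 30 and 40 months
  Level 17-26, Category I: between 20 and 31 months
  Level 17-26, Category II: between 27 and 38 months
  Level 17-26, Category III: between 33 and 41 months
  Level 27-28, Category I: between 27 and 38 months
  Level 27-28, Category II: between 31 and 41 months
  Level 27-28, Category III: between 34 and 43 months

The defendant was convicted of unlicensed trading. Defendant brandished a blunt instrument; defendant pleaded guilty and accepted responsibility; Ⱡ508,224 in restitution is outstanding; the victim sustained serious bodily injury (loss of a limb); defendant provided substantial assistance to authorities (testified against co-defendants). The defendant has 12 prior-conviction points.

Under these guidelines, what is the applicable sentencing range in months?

Base offense level for unlicensed trading: 5.
S1 applies (level before this adjustment is 5 < 25, so +1): 5 + 1 = 6.
S2 applies: 6 + 4 = 10.
S4 applies: 10 − 2 = 8.
S5 applies: 8 − 3 = 5.
S6 applies: 5 + 4 = 9.
Final offense level: 9.
Criminal history: 12 prior points → Category III (8+).
Level 9 falls in the 9-12 band.
Grid: Level 9-12 × Category III = 26-38 months.

26-38 months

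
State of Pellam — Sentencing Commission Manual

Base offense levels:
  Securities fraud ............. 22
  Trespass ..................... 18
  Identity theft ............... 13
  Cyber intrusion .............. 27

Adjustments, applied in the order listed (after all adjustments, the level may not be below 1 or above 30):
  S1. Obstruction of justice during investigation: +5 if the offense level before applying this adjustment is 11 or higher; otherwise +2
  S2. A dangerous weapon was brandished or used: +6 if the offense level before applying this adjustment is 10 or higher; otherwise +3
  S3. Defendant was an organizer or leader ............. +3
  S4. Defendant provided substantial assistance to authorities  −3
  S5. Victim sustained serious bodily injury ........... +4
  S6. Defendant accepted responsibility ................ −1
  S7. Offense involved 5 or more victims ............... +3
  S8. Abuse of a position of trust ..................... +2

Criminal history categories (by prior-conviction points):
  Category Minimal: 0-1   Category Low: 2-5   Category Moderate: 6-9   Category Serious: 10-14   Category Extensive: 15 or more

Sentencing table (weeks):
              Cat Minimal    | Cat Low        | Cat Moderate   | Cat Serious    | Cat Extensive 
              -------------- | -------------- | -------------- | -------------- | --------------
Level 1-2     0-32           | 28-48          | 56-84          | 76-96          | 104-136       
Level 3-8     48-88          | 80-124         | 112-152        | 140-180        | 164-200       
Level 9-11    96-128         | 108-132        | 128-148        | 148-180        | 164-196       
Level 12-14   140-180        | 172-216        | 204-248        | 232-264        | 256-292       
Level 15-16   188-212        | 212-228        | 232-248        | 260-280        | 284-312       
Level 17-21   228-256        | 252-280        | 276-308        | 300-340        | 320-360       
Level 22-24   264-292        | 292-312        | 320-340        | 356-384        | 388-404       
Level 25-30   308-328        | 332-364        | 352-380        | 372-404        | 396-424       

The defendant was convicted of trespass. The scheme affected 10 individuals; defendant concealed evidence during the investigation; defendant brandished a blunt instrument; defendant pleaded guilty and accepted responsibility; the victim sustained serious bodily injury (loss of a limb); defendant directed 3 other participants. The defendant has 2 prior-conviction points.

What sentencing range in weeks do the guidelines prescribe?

Base offense level for trespass: 18.
S1 applies (level before this adjustment is 18 ≥ 11, so +5): 18 + 5 = 23.
S2 applies (level before this adjustment is 23 ≥ 10, so +6): 23 + 6 = 29.
S3 applies: 29 + 3 = 32.
S5 applies: 32 + 4 = 36.
S6 applies: 36 − 1 = 35.
S7 applies: 35 + 3 = 38.
Level 38 exceeds the maximum of 30; capped at 30.
Final offense level: 30.
Criminal history: 2 prior points → Category Low (2-5).
Level 30 falls in the 25-30 band.
Grid: Level 25-30 × Category Low = 332-364 weeks.

332-364 weeks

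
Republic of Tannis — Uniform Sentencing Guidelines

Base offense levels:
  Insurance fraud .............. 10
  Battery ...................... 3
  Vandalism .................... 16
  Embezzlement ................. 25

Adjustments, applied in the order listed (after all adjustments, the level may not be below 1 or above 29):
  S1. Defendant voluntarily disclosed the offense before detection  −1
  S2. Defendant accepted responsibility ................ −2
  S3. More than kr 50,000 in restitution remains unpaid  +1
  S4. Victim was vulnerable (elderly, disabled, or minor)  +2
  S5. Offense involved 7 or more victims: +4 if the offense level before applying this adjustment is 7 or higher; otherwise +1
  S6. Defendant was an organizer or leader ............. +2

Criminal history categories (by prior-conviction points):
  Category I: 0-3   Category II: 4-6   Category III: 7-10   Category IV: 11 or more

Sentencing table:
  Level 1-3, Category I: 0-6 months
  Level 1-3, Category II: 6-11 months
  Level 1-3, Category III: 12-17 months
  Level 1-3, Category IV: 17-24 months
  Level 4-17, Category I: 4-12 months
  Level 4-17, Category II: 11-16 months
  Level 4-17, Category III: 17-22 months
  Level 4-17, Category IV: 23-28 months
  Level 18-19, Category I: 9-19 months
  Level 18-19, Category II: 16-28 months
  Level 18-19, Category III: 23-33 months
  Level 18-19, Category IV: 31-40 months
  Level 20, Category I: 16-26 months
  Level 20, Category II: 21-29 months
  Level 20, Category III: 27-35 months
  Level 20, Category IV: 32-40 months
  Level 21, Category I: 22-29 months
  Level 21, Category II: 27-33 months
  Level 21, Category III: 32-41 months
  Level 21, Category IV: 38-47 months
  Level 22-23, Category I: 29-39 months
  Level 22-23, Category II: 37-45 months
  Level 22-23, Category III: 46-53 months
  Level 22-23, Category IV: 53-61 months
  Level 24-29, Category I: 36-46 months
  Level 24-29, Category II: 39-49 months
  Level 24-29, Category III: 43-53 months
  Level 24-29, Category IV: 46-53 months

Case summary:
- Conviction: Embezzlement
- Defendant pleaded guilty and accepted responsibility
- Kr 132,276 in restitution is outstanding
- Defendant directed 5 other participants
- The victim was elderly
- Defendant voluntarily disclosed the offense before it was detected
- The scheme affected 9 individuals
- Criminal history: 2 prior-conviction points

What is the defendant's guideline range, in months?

Base offense level for embezzlement: 25.
S1 applies: 25 − 1 = 24.
S2 applies: 24 − 2 = 22.
S3 applies: 22 + 1 = 23.
S4 applies: 23 + 2 = 25.
S5 applies (level before this adjustment is 25 ≥ 7, so +4): 25 + 4 = 29.
S6 applies: 29 + 2 = 31.
Level 31 exceeds the maximum of 29; capped at 29.
Final offense level: 29.
Criminal history: 2 prior points → Category I (0-3).
Level 29 falls in the 24-29 band.
Grid: Level 24-29 × Category I = 36-46 months.

36-46 months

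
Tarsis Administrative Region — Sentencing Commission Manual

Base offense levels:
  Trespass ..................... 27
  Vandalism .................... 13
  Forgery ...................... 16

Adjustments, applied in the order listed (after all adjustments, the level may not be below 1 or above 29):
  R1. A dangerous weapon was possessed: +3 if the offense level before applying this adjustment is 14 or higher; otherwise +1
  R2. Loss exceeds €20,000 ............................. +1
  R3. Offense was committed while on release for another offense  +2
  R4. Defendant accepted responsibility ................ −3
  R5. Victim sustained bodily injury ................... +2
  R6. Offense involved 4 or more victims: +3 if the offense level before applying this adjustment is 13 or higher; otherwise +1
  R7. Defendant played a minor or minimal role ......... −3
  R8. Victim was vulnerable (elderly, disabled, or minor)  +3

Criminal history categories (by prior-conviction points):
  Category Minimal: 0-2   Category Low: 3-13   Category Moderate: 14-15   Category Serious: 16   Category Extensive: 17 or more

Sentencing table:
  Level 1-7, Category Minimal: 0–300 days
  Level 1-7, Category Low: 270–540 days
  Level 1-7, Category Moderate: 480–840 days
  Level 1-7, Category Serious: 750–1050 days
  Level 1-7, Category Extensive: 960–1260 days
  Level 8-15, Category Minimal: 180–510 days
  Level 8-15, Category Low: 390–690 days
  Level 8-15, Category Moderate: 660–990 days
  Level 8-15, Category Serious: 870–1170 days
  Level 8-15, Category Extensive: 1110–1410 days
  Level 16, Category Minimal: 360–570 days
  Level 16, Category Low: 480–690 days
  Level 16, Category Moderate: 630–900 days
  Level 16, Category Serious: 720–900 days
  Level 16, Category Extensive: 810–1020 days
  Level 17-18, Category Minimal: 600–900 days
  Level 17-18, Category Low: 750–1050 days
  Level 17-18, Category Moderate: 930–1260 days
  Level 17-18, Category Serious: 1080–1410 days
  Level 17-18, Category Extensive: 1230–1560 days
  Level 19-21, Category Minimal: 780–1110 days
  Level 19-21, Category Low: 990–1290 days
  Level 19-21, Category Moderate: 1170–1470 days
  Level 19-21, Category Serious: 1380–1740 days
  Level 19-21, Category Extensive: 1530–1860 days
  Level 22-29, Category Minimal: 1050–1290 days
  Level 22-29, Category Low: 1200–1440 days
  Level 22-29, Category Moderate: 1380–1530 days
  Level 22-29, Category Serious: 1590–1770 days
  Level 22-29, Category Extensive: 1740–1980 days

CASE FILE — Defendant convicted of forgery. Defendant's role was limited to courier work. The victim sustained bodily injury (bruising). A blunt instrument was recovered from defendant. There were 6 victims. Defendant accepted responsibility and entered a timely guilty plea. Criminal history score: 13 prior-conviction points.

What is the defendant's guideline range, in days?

Base offense level for forgery: 16.
R1 applies (level before this adjustment is 16 ≥ 14, so +3): 16 + 3 = 19.
R3 does not apply.
R4 applies: 19 − 3 = 16.
R5 applies: 16 + 2 = 18.
R6 applies (level before this adjustment is 18 ≥ 13, so +3): 18 + 3 = 21.
R7 applies: 21 − 3 = 18.
Final offense level: 18.
Criminal history: 13 prior points → Category Low (3-13).
Level 18 falls in the 17-18 band.
Grid: Level 17-18 × Category Low = 750-1050 days.

750-1050 days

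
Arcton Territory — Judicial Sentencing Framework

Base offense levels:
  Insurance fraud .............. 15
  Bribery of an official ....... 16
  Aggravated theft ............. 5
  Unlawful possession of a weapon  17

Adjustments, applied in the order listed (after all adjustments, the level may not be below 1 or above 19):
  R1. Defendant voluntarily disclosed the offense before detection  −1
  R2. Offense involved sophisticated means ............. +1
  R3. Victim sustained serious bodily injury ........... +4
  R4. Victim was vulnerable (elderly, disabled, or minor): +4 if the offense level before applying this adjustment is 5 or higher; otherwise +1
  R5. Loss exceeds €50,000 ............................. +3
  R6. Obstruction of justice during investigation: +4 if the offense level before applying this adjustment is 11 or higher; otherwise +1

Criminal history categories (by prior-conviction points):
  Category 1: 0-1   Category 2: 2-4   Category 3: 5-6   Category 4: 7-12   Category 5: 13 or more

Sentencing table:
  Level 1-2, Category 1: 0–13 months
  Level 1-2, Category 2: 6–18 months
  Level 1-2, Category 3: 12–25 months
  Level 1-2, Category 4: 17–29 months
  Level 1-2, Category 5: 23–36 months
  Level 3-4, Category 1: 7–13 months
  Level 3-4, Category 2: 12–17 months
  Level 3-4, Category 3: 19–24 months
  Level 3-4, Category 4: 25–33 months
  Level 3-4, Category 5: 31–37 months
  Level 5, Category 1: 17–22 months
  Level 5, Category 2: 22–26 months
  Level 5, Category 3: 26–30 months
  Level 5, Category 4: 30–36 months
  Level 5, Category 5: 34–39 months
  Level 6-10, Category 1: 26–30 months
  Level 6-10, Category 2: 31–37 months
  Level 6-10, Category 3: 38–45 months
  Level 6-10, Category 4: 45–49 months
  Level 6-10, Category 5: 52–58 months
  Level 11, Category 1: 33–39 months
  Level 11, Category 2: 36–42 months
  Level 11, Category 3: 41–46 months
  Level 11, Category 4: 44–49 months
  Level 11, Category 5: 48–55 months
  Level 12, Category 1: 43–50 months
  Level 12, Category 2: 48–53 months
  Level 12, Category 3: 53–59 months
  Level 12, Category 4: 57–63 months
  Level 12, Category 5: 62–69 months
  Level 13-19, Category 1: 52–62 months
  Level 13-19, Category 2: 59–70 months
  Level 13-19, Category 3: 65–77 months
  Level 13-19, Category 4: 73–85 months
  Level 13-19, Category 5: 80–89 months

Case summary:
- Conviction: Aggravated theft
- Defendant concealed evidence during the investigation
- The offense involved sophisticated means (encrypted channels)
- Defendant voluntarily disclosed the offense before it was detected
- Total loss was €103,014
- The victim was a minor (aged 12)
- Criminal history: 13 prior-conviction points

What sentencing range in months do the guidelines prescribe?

80-89 months

Base offense level for aggravated theft: 5.
R1 applies: 5 − 1 = 4.
R2 applies: 4 + 1 = 5.
R4 applies (level before this adjustment is 5 ≥ 5, so +4): 5 + 4 = 9.
R5 applies: 9 + 3 = 12.
R6 applies (level before this adjustment is 12 ≥ 11, so +4): 12 + 4 = 16.
Final offense level: 16.
Criminal history: 13 prior points → Category 5 (13+).
Level 16 falls in the 13-19 band.
Grid: Level 13-19 × Category 5 = 80-89 months.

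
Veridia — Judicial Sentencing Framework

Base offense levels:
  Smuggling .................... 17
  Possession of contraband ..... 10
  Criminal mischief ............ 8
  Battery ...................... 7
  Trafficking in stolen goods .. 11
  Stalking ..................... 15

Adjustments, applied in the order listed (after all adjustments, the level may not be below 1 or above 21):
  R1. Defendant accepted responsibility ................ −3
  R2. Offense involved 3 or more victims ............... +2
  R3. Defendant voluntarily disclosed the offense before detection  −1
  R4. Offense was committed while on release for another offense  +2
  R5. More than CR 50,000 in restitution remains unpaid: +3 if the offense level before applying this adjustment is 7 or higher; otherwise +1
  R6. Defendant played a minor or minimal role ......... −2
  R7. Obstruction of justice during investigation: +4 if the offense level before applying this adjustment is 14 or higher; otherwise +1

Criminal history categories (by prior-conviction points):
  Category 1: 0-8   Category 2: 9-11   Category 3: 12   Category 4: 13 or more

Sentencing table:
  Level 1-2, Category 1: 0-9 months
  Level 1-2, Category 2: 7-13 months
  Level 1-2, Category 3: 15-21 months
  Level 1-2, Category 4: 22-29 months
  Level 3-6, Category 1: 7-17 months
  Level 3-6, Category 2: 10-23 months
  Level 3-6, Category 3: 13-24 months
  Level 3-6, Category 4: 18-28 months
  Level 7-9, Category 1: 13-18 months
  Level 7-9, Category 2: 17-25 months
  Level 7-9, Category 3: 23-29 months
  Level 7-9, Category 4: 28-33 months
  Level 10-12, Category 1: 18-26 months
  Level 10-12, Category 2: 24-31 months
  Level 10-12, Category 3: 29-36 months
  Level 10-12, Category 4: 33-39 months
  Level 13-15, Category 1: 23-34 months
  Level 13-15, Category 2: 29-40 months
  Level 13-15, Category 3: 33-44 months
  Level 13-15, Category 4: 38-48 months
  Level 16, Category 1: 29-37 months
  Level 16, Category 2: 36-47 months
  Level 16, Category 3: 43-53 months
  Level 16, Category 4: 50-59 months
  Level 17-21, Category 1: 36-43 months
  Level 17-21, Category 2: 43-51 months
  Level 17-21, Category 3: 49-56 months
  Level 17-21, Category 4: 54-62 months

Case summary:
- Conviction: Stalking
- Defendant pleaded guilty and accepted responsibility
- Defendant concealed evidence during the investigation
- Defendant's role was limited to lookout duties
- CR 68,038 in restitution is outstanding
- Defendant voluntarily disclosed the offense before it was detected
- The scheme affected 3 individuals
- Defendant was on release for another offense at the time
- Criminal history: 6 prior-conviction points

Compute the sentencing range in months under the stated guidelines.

Base offense level for stalking: 15.
R1 applies: 15 − 3 = 12.
R2 applies: 12 + 2 = 14.
R3 applies: 14 − 1 = 13.
R4 applies: 13 + 2 = 15.
R5 applies (level before this adjustment is 15 ≥ 7, so +3): 15 + 3 = 18.
R6 applies: 18 − 2 = 16.
R7 applies (level before this adjustment is 16 ≥ 14, so +4): 16 + 4 = 20.
Final offense level: 20.
Criminal history: 6 prior points → Category 1 (0-8).
Level 20 falls in the 17-21 band.
Grid: Level 17-21 × Category 1 = 36-43 months.

36-43 months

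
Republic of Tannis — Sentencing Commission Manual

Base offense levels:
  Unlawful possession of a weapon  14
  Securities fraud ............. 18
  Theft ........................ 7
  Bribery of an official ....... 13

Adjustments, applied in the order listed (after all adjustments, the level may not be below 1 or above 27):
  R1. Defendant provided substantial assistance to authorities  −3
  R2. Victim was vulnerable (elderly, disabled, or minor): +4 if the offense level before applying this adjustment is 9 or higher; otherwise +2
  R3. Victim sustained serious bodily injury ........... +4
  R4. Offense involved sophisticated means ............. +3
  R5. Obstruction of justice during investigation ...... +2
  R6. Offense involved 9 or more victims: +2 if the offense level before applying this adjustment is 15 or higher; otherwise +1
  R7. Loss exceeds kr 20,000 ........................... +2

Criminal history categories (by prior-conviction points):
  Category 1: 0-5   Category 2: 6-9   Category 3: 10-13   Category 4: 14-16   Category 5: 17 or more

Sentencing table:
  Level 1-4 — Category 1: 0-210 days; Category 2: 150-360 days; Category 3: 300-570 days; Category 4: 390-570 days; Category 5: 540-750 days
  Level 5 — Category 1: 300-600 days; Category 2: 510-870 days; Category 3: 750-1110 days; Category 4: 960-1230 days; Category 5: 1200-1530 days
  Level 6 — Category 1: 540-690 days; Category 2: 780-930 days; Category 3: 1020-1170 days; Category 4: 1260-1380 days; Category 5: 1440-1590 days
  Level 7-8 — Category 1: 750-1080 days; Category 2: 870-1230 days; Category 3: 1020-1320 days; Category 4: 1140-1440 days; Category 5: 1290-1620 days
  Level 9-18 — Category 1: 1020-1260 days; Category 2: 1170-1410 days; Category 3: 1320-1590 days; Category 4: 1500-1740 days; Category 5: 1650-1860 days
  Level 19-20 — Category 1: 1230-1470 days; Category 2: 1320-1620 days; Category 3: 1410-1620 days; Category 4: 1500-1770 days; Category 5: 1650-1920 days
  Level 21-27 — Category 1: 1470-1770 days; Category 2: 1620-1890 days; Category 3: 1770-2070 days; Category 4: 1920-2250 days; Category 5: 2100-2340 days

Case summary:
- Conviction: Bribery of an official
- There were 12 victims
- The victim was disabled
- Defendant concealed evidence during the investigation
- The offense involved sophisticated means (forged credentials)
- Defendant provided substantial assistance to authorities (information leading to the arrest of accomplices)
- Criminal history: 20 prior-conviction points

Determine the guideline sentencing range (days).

Base offense level for bribery of an official: 13.
R1 applies: 13 − 3 = 10.
R2 applies (level before this adjustment is 10 ≥ 9, so +4): 10 + 4 = 14.
R3 does not apply.
R4 applies: 14 + 3 = 17.
R5 applies: 17 + 2 = 19.
R6 applies (level before this adjustment is 19 ≥ 15, so +2): 19 + 2 = 21.
Final offense level: 21.
Criminal history: 20 prior points → Category 5 (17+).
Level 21 falls in the 21-27 band.
Grid: Level 21-27 × Category 5 = 2100-2340 days.

2100-2340 days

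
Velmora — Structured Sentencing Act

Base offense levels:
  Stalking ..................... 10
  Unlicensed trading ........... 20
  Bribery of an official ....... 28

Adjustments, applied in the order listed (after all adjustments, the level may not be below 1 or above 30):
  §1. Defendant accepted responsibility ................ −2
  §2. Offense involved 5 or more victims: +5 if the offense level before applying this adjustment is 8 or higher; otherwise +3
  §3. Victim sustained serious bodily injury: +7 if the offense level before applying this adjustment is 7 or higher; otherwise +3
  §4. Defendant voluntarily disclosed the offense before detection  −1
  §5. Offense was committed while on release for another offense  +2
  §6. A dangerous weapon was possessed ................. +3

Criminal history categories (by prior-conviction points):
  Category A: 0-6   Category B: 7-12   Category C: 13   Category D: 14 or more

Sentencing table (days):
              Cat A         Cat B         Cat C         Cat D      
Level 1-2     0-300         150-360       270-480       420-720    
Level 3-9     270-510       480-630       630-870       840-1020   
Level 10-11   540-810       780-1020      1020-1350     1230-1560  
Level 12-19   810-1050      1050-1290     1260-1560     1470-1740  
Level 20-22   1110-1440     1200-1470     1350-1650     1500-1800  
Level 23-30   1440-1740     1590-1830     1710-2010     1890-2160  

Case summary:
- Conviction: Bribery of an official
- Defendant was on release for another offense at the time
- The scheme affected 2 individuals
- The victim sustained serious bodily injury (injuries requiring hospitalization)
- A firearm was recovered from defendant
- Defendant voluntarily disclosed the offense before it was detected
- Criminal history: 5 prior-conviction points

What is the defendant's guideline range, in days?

Base offense level for bribery of an official: 28.
§3 applies (level before this adjustment is 28 ≥ 7, so +7): 28 + 7 = 35.
§4 applies: 35 − 1 = 34.
§5 applies: 34 + 2 = 36.
§6 applies: 36 + 3 = 39.
Level 39 exceeds the maximum of 30; capped at 30.
Final offense level: 30.
Criminal history: 5 prior points → Category A (0-6).
Level 30 falls in the 23-30 band.
Grid: Level 23-30 × Category A = 1440-1740 days.

1440-1740 days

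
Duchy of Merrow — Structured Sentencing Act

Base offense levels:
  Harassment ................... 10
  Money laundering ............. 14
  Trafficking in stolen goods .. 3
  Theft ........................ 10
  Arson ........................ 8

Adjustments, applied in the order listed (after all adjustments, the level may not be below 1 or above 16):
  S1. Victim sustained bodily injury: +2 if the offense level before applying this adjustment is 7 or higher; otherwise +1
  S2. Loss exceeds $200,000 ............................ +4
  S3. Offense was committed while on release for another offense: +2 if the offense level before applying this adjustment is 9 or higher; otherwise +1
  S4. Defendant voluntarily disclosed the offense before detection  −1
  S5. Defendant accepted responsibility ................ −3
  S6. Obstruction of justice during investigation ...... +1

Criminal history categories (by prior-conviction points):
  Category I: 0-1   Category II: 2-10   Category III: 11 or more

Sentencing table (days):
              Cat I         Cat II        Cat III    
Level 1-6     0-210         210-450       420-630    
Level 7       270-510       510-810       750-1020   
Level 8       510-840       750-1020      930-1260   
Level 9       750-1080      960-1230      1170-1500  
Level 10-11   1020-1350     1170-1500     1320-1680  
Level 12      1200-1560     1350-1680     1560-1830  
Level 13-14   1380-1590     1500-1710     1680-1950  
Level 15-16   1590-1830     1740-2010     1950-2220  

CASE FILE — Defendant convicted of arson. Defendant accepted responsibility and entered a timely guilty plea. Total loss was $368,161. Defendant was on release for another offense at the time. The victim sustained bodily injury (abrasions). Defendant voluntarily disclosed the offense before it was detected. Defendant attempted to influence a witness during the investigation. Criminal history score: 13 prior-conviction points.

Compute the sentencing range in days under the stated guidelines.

1680-1950 days

Base offense level for arson: 8.
S1 applies (level before this adjustment is 8 ≥ 7, so +2): 8 + 2 = 10.
S2 applies: 10 + 4 = 14.
S3 applies (level before this adjustment is 14 ≥ 9, so +2): 14 + 2 = 16.
S4 applies: 16 − 1 = 15.
S5 applies: 15 − 3 = 12.
S6 applies: 12 + 1 = 13.
Final offense level: 13.
Criminal history: 13 prior points → Category III (11+).
Level 13 falls in the 13-14 band.
Grid: Level 13-14 × Category III = 1680-1950 days.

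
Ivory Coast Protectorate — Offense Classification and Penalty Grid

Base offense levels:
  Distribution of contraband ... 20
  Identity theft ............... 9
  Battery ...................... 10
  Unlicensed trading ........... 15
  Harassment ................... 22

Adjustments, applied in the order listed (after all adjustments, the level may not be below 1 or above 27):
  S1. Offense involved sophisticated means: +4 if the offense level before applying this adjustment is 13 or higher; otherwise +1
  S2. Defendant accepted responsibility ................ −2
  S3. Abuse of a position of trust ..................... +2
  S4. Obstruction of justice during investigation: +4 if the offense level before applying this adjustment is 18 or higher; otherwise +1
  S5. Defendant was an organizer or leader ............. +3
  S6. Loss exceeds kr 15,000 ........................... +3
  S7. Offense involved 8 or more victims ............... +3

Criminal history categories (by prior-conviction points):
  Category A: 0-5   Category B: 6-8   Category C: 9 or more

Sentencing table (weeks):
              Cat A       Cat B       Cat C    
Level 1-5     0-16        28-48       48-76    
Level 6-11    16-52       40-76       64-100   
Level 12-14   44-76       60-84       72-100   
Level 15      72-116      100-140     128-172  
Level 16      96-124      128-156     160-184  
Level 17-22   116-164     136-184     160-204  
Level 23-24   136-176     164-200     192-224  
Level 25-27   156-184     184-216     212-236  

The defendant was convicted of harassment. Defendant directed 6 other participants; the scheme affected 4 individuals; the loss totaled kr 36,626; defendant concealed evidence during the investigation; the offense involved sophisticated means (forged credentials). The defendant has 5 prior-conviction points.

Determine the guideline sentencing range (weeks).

Base offense level for harassment: 22.
S1 applies (level before this adjustment is 22 ≥ 13, so +4): 22 + 4 = 26.
S2 does not apply.
S3 does not apply.
S4 applies (level before this adjustment is 26 ≥ 18, so +4): 26 + 4 = 30.
S5 applies: 30 + 3 = 33.
S6 applies: 33 + 3 = 36.
S7 does not apply.
Level 36 exceeds the maximum of 27; capped at 27.
Final offense level: 27.
Criminal history: 5 prior points → Category A (0-5).
Level 27 falls in the 25-27 band.
Grid: Level 25-27 × Category A = 156-184 weeks.

156-184 weeks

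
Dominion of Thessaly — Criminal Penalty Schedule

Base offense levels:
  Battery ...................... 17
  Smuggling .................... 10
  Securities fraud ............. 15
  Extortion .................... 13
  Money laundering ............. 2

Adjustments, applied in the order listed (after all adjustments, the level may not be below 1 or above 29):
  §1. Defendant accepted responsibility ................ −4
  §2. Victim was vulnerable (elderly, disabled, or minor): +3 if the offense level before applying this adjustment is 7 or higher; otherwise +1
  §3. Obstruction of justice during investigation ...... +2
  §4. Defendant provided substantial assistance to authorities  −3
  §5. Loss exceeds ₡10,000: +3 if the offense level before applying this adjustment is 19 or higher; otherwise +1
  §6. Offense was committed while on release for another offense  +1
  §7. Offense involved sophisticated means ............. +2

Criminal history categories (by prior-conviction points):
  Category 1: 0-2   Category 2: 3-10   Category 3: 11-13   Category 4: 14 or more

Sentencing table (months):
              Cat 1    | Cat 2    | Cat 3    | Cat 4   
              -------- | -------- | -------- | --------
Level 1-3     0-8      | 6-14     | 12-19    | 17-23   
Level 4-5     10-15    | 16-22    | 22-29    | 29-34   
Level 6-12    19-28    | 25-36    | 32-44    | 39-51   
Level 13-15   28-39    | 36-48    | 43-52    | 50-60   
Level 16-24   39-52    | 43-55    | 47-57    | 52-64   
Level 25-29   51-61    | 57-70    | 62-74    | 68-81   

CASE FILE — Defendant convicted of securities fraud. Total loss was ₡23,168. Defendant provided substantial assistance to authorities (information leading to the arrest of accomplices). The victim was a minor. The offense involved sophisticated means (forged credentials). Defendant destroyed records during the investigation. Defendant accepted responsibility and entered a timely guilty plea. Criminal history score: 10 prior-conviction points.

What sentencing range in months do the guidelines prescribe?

43-55 months

Base offense level for securities fraud: 15.
§1 applies: 15 − 4 = 11.
§2 applies (level before this adjustment is 11 ≥ 7, so +3): 11 + 3 = 14.
§3 applies: 14 + 2 = 16.
§4 applies: 16 − 3 = 13.
§5 applies (level before this adjustment is 13 < 19, so +1): 13 + 1 = 14.
§7 applies: 14 + 2 = 16.
Final offense level: 16.
Criminal history: 10 prior points → Category 2 (3-10).
Level 16 falls in the 16-24 band.
Grid: Level 16-24 × Category 2 = 43-55 months.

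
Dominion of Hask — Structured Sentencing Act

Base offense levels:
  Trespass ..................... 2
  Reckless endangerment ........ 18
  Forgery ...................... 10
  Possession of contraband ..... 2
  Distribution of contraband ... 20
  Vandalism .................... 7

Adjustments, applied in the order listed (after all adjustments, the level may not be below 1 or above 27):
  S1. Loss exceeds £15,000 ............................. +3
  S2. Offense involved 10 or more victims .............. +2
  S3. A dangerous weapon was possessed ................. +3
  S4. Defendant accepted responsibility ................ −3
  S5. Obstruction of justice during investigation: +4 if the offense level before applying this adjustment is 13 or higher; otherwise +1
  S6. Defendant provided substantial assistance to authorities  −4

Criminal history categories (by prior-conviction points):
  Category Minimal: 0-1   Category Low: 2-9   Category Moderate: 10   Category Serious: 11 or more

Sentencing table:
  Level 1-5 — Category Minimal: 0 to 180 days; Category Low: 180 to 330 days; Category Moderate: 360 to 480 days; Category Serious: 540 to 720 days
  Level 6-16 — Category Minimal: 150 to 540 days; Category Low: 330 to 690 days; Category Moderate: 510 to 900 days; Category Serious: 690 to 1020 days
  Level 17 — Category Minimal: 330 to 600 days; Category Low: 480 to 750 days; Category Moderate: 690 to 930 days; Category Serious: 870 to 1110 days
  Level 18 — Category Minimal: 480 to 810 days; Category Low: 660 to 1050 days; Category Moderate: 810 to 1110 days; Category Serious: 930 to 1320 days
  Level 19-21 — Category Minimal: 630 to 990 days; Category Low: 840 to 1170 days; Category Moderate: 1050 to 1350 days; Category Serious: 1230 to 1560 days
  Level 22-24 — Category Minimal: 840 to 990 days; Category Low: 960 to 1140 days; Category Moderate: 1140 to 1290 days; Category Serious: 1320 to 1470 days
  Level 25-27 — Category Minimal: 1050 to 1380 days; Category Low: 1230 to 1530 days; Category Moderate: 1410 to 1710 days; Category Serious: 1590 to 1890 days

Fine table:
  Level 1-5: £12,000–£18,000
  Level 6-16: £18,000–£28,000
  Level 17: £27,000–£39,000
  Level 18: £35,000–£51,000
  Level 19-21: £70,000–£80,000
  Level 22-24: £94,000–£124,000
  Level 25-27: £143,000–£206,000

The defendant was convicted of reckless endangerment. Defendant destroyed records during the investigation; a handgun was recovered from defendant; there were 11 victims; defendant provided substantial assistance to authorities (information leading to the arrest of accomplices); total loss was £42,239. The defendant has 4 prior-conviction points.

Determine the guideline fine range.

£143,000–£206,000

Base offense level for reckless endangerment: 18.
S1 applies: 18 + 3 = 21.
S2 applies: 21 + 2 = 23.
S3 applies: 23 + 3 = 26.
S4 does not apply.
S5 applies (level before this adjustment is 26 ≥ 13, so +4): 26 + 4 = 30.
S6 applies: 30 − 4 = 26.
Final offense level: 26.
Level 26 falls in the 25-27 band.
Fine table: Level 25-27 → £143,000–£206,000.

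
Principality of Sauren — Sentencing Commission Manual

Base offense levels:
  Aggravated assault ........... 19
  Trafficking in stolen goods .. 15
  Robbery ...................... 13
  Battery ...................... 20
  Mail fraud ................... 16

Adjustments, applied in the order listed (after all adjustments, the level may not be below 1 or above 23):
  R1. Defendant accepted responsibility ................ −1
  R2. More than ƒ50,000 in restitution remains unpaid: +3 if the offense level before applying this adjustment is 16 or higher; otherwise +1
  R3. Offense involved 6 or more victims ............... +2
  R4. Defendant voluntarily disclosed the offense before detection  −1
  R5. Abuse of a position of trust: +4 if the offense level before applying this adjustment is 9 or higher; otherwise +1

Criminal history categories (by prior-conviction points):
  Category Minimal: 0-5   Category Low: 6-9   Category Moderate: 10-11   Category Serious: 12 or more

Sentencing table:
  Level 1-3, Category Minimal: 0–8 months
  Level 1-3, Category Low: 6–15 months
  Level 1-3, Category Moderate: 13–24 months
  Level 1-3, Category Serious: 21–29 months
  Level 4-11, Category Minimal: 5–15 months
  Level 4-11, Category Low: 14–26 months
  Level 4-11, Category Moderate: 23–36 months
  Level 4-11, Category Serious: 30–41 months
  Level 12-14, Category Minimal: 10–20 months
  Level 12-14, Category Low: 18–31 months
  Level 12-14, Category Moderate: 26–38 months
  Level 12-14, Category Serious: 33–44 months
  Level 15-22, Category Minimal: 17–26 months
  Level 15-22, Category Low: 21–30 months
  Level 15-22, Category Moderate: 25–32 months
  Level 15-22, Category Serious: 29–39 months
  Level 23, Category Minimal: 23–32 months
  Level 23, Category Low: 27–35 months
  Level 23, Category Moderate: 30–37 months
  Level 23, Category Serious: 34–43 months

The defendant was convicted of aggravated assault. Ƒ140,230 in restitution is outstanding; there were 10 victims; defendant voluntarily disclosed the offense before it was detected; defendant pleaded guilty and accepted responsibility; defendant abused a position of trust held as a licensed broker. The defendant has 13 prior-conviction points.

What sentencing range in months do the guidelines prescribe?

Base offense level for aggravated assault: 19.
R1 applies: 19 − 1 = 18.
R2 applies (level before this adjustment is 18 ≥ 16, so +3): 18 + 3 = 21.
R3 applies: 21 + 2 = 23.
R4 applies: 23 − 1 = 22.
R5 applies (level before this adjustment is 22 ≥ 9, so +4): 22 + 4 = 26.
Level 26 exceeds the maximum of 23; capped at 23.
Final offense level: 23.
Criminal history: 13 prior points → Category Serious (12+).
Level 23 falls in the 23 band.
Grid: Level 23 × Category Serious = 34-43 months.

34-43 months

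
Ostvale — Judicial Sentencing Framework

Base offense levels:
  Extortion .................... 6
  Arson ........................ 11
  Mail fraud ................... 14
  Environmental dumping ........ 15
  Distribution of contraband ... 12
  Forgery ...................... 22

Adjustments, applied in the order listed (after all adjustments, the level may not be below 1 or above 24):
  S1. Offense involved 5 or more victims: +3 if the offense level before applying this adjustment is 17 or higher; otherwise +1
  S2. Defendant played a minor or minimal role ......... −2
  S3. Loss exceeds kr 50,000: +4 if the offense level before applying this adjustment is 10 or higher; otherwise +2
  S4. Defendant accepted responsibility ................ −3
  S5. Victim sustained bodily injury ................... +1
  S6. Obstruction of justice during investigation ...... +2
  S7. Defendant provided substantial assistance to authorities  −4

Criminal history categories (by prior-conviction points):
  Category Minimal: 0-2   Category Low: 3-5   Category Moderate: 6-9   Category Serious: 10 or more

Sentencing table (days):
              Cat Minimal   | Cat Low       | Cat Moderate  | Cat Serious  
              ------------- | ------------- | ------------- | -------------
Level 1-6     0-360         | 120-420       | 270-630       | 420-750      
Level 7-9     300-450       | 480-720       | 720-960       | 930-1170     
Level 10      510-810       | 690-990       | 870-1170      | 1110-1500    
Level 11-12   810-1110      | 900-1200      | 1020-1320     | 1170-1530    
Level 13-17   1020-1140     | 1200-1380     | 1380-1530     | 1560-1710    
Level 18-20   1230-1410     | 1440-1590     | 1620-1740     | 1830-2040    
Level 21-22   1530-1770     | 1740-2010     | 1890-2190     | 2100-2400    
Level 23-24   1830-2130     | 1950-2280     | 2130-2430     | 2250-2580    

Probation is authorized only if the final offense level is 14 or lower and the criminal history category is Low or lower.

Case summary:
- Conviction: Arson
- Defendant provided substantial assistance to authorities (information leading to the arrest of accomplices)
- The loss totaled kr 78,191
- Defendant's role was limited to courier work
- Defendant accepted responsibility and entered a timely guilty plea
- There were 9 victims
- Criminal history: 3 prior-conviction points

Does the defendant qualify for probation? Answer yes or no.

Base offense level for arson: 11.
S1 applies (level before this adjustment is 11 < 17, so +1): 11 + 1 = 12.
S2 applies: 12 − 2 = 10.
S3 applies (level before this adjustment is 10 ≥ 10, so +4): 10 + 4 = 14.
S4 applies: 14 − 3 = 11.
S6 does not apply.
S7 applies: 11 − 4 = 7.
Final offense level: 7.
Criminal history: 3 prior points → Category Low (3-5).
Level 7 falls in the 7-9 band.
Grid: Level 7-9 × Category Low = 480-720 days.
Probation check: level 7 ≤ 14 and category Low ≤ Low → eligible.

Yes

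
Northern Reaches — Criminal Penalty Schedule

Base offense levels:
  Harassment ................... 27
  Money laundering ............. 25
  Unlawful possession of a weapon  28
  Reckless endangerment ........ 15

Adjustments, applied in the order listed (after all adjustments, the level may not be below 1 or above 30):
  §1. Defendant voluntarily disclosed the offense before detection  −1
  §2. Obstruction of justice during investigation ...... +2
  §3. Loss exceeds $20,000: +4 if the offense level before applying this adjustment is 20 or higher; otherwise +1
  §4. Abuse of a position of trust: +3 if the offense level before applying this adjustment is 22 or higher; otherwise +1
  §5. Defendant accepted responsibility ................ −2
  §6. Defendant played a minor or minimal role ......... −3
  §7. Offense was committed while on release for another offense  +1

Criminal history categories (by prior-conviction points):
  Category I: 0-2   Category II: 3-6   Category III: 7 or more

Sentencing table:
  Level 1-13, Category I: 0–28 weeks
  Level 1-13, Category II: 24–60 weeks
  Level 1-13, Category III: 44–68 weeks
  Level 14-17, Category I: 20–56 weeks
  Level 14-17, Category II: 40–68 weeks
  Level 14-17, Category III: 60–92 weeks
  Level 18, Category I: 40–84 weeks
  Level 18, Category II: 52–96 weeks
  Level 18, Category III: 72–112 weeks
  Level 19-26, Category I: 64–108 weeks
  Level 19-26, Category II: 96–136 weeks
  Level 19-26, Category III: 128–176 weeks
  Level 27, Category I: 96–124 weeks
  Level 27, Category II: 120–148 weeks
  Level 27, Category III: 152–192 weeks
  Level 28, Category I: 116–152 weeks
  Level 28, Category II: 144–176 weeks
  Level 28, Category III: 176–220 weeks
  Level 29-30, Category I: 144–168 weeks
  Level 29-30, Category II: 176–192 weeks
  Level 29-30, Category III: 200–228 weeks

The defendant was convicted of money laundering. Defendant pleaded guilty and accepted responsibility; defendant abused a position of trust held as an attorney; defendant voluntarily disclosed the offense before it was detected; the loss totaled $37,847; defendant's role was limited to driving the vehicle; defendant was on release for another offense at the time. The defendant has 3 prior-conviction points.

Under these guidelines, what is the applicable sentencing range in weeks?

120-148 weeks

Base offense level for money laundering: 25.
§1 applies: 25 − 1 = 24.
§3 applies (level before this adjustment is 24 ≥ 20, so +4): 24 + 4 = 28.
§4 applies (level before this adjustment is 28 ≥ 22, so +3): 28 + 3 = 31.
§5 applies: 31 − 2 = 29.
§6 applies: 29 − 3 = 26.
§7 applies: 26 + 1 = 27.
Final offense level: 27.
Criminal history: 3 prior points → Category II (3-6).
Level 27 falls in the 27 band.
Grid: Level 27 × Category II = 120-148 weeks.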